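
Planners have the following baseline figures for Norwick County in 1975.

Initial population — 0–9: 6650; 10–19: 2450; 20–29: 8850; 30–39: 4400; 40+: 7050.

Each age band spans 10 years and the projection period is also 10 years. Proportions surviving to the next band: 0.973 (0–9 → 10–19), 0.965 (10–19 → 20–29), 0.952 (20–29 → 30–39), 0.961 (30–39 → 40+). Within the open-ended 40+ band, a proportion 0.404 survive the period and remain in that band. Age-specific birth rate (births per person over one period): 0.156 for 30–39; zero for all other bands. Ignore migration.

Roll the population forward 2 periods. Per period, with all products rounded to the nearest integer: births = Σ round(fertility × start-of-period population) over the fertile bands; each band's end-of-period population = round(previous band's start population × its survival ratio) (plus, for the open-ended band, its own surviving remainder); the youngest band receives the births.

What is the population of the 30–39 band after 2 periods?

— Period 1 —
Births: 4400 * 0.156 = 686
10–19: 6650 * 0.973 = 6470
20–29: 2450 * 0.965 = 2364
30–39: 8850 * 0.952 = 8425
40+: 4400 * 0.961 + 7050 * 0.404 = 4228 + 2848 = 7076
End of period: [686, 6470, 2364, 8425, 7076]
— Period 2 —
Births: 8425 * 0.156 = 1314
10–19: 686 * 0.973 = 667
20–29: 6470 * 0.965 = 6244
30–39: 2364 * 0.952 = 2251
40+: 8425 * 0.961 + 7076 * 0.404 = 8096 + 2859 = 10955
End of period: [1314, 667, 6244, 2251, 10955]

2251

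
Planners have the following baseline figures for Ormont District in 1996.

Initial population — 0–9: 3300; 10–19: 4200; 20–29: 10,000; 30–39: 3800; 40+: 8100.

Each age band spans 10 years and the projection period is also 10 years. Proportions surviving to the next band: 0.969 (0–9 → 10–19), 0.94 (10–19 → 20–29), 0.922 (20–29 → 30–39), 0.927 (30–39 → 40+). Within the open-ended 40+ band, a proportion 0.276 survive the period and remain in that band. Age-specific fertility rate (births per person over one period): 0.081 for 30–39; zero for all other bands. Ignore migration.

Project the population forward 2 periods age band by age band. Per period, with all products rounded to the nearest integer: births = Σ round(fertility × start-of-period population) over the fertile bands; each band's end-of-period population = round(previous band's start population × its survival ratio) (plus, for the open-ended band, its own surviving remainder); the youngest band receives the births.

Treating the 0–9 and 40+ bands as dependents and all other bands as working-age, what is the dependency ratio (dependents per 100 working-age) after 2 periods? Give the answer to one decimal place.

156.7

Let band 1 be 0–9 through band 5 = 40+.
[period 1]
Births: 3800 × 0.081 = 308
Band 2: 3300 × 0.969 = 3198
Band 3: 4200 × 0.94 = 3948
Band 4: 10000 × 0.922 = 9220
Band 5: 3800 × 0.927 + 8100 × 0.276 = 3523 + 2236 = 5759
End of period: [308, 3198, 3948, 9220, 5759]
[period 2]
Births: 9220 × 0.081 = 747
Band 2: 308 × 0.969 = 298
Band 3: 3198 × 0.94 = 3006
Band 4: 3948 × 0.922 = 3640
Band 5: 9220 × 0.927 + 5759 × 0.276 = 8547 + 1589 = 10136
End of period: [747, 298, 3006, 3640, 10136]
Dependents (band 0–9 + band 40+) = 747 + 10136 = 10883; working-age = 6944; ratio = 10883/6944 × 100 = 156.7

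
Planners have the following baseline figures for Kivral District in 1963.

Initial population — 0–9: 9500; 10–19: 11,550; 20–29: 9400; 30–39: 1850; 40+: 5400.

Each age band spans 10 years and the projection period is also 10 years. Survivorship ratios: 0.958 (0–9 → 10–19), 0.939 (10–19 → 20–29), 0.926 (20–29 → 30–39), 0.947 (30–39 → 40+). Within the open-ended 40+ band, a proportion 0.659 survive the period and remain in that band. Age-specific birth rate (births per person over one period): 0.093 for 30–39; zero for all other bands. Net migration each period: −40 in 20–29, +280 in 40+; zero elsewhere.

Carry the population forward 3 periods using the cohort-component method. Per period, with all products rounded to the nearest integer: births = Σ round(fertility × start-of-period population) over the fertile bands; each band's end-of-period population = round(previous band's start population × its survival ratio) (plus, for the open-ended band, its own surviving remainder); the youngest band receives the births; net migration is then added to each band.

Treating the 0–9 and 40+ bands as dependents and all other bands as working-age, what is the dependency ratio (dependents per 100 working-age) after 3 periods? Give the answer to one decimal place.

213.6

[period 1]
Births: 1850 * 0.093 = 172
10–19: 9500 * 0.958 = 9101
20–29: 11550 * 0.939 = 10845
30–39: 9400 * 0.926 = 8704
40+: 1850 * 0.947 + 5400 * 0.659 = 1752 + 3559 = 5311
Net migration: 20–29 − 40 → 10805; 40+ + 280 → 5591
Population now: 0–9=172, 10–19=9101, 20–29=10805, 30–39=8704, 40+=5591
[period 2]
Births: 8704 * 0.093 = 809
10–19: 172 * 0.958 = 165
20–29: 9101 * 0.939 = 8546
30–39: 10805 * 0.926 = 10005
40+: 8704 * 0.947 + 5591 * 0.659 = 8243 + 3684 = 11927
Net migration: 20–29 − 40 → 8506; 40+ + 280 → 12207
Population now: 0–9=809, 10–19=165, 20–29=8506, 30–39=10005, 40+=12207
[period 3]
Births: 10005 * 0.093 = 930
10–19: 809 * 0.958 = 775
20–29: 165 * 0.939 = 155
30–39: 8506 * 0.926 = 7877
40+: 10005 * 0.947 + 12207 * 0.659 = 9475 + 8044 = 17519
Net migration: 20–29 − 40 → 115; 40+ + 280 → 17799
Population now: 0–9=930, 10–19=775, 20–29=115, 30–39=7877, 40+=17799
Dependents (band 0–9 + band 40+) = 930 + 17799 = 18729; working-age = 8767; ratio = 18729/8767 × 100 = 213.6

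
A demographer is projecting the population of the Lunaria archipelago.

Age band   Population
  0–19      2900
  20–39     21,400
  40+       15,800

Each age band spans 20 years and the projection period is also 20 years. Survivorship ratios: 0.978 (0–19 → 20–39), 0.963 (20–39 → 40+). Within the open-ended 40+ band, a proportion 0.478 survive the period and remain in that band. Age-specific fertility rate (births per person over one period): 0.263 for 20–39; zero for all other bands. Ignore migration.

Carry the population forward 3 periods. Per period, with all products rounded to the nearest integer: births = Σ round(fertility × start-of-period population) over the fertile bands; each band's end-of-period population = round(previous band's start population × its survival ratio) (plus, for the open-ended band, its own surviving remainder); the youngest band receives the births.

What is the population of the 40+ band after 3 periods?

13039

Let group 1 be 0–19 through group 3 = 40+.
Period 1.
Births: 21400 × 0.263 = 5628
Group 2: 2900 × 0.978 = 2836
Group 3: 21400 × 0.963 + 15800 × 0.478 = 20608 + 7552 = 28160
→ [5628, 2836, 28160]
Period 2.
Births: 2836 × 0.263 = 746
Group 2: 5628 × 0.978 = 5504
Group 3: 2836 × 0.963 + 28160 × 0.478 = 2731 + 13460 = 16191
→ [746, 5504, 16191]
Period 3.
Births: 5504 × 0.263 = 1448
Group 2: 746 × 0.978 = 730
Group 3: 5504 × 0.963 + 16191 × 0.478 = 5300 + 7739 = 13039
→ [1448, 730, 13039]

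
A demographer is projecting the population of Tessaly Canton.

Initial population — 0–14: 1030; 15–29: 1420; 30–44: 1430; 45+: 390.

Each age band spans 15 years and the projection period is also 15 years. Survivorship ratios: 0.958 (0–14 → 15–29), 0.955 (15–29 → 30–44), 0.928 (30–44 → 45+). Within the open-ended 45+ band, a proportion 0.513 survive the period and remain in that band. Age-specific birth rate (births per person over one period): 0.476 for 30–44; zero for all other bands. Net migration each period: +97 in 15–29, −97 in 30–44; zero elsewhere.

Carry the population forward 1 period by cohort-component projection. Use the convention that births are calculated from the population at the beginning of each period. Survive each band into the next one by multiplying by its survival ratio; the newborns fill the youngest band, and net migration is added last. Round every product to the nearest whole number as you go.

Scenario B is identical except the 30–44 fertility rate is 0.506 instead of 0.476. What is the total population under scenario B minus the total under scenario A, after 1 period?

Numbering the bands 1..4 from youngest to oldest:
[period 1]
Births: 1430 × 0.476 = 681
Band 2: 1030 × 0.958 = 987
Band 3: 1420 × 0.955 = 1356
Band 4: 1430 × 0.928 + 390 × 0.513 = 1327 + 200 = 1527
Net migration: Band 2 + 97 → 1084; Band 3 − 97 → 1259
→ [681, 1084, 1259, 1527]
Scenario A total after 1 period: 4551
Scenario B projection —
[period 1]
Births: 1430 × 0.506 = 724
Band 2: 1030 × 0.958 = 987
Band 3: 1420 × 0.955 = 1356
Band 4: 1430 × 0.928 + 390 × 0.513 = 1327 + 200 = 1527
Net migration: Band 2 + 97 → 1084; Band 3 − 97 → 1259
→ [724, 1084, 1259, 1527]
Scenario B total after 1 period: 4594
Difference B − A = 4594 − 4551 = 43

43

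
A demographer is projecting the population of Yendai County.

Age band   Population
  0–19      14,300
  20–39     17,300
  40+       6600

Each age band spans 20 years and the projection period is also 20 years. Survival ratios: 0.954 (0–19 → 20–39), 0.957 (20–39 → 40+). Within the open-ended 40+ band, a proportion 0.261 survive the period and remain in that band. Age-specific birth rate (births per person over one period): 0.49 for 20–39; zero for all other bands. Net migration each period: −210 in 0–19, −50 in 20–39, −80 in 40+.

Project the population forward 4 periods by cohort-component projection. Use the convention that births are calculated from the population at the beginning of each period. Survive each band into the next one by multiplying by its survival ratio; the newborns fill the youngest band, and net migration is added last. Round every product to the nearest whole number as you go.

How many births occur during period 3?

3840

Let band 1 be 0–19 through band 3 = 40+.
[period 1]
Births: 17300 × 0.49 = 8477
Band 2: 14300 × 0.954 = 13642
Band 3: 17300 × 0.957 + 6600 × 0.261 = 16556 + 1723 = 18279
Net migration: Band 1 − 210 → 8267; Band 2 − 50 → 13592; Band 3 − 80 → 18199
Population now: 0–19=8267, 20–39=13592, 40+=18199
[period 2]
Births: 13592 × 0.49 = 6660
Band 2: 8267 × 0.954 = 7887
Band 3: 13592 × 0.957 + 18199 × 0.261 = 13008 + 4750 = 17758
Net migration: Band 1 − 210 → 6450; Band 2 − 50 → 7837; Band 3 − 80 → 17678
Population now: 0–19=6450, 20–39=7837, 40+=17678
[period 3]
Births: 7837 × 0.49 = 3840
Band 2: 6450 × 0.954 = 6153
Band 3: 7837 × 0.957 + 17678 × 0.261 = 7500 + 4614 = 12114
Net migration: Band 1 − 210 → 3630; Band 2 − 50 → 6103; Band 3 − 80 → 12034
Population now: 0–19=3630, 20–39=6103, 40+=12034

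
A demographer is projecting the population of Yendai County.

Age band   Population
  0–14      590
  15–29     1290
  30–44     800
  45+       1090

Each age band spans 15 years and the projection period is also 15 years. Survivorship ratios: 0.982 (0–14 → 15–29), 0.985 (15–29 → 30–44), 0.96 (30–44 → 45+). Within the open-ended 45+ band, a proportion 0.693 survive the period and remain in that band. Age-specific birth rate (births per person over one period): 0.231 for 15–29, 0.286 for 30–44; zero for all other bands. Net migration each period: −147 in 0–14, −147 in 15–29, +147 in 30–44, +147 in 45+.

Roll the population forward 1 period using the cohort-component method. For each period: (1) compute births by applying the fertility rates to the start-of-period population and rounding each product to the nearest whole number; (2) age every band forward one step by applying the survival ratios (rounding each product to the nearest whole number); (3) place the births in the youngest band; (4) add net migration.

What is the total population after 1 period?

Numbering the bands 1..4 from youngest to oldest:
Period 1:
Births: 1290 × 0.231 = 298  |  800 × 0.286 = 229 → total 527
Band 2: 590 × 0.982 = 579
Band 3: 1290 × 0.985 = 1271
Band 4: 800 × 0.96 + 1090 × 0.693 = 768 + 755 = 1523
Net migration: Band 1 − 147 → 380; Band 2 − 147 → 432; Band 3 + 147 → 1418; Band 4 + 147 → 1670
Population now: 0–14=380, 15–29=432, 30–44=1418, 45+=1670
Total after period 1: 380 + 432 + 1418 + 1670 = 3900

3900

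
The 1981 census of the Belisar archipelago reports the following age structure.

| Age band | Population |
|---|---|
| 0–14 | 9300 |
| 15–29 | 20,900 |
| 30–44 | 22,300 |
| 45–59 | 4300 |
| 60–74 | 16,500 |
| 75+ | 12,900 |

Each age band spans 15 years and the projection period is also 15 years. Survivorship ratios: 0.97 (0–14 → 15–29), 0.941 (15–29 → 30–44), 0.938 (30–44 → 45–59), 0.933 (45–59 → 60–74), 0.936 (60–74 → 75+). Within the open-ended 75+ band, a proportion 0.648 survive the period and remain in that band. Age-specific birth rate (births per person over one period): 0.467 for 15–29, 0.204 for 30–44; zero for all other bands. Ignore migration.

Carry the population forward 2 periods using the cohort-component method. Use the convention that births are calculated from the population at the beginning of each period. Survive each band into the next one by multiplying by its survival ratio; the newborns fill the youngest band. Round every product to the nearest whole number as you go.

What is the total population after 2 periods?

87737

(Groups numbered youngest = 1 to oldest = 6.)
After projecting period 1:
Births: 20900 * 0.467 = 9760, 22300 * 0.204 = 4549 → 14309
Group 2: 9300 * 0.97 = 9021
Group 3: 20900 * 0.941 = 19667
Group 4: 22300 * 0.938 = 20917
Group 5: 4300 * 0.933 = 4012
Group 6: 16500 * 0.936 + 12900 * 0.648 = 15444 + 8359 = 23803
End of period: [14309, 9021, 19667, 20917, 4012, 23803]
After projecting period 2:
Births: 9021 * 0.467 = 4213, 19667 * 0.204 = 4012 → 8225
Group 2: 14309 * 0.97 = 13880
Group 3: 9021 * 0.941 = 8489
Group 4: 19667 * 0.938 = 18448
Group 5: 20917 * 0.933 = 19516
Group 6: 4012 * 0.936 + 23803 * 0.648 = 3755 + 15424 = 19179
End of period: [8225, 13880, 8489, 18448, 19516, 19179]
Total after period 2: 8225 + 13880 + 8489 + 18448 + 19516 + 19179 = 87737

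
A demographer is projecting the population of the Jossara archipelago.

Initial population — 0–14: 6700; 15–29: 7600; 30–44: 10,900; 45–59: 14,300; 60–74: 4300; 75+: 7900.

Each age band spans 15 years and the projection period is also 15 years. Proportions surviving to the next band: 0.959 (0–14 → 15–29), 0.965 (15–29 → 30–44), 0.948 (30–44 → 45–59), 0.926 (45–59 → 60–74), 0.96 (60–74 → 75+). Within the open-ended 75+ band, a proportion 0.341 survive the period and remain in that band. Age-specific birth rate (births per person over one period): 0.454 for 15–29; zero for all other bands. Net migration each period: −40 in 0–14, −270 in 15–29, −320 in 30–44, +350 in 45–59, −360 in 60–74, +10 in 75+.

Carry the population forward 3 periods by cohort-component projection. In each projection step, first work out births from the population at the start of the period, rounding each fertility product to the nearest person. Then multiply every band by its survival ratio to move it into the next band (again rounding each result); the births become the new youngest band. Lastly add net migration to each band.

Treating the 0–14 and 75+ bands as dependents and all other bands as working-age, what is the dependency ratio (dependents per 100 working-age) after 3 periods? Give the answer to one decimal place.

(Groups numbered youngest = 1 to oldest = 6.)
[period 1]
Births: 7600 × 0.454 = 3450
Group 2: 6700 × 0.959 = 6425
Group 3: 7600 × 0.965 = 7334
Group 4: 10900 × 0.948 = 10333
Group 5: 14300 × 0.926 = 13242
Group 6: 4300 × 0.96 + 7900 × 0.341 = 4128 + 2694 = 6822
Net migration: Group 1 − 40 → 3410; Group 2 − 270 → 6155; Group 3 − 320 → 7014; Group 4 + 350 → 10683; Group 5 − 360 → 12882; Group 6 + 10 → 6832
Population now: 0–14=3410, 15–29=6155, 30–44=7014, 45–59=10683, 60–74=12882, 75+=6832
[period 2]
Births: 6155 × 0.454 = 2794
Group 2: 3410 × 0.959 = 3270
Group 3: 6155 × 0.965 = 5940
Group 4: 7014 × 0.948 = 6649
Group 5: 10683 × 0.926 = 9892
Group 6: 12882 × 0.96 + 6832 × 0.341 = 12367 + 2330 = 14697
Net migration: Group 1 − 40 → 2754; Group 2 − 270 → 3000; Group 3 − 320 → 5620; Group 4 + 350 → 6999; Group 5 − 360 → 9532; Group 6 + 10 → 14707
Population now: 0–14=2754, 15–29=3000, 30–44=5620, 45–59=6999, 60–74=9532, 75+=14707
[period 3]
Births: 3000 × 0.454 = 1362
Group 2: 2754 × 0.959 = 2641
Group 3: 3000 × 0.965 = 2895
Group 4: 5620 × 0.948 = 5328
Group 5: 6999 × 0.926 = 6481
Group 6: 9532 × 0.96 + 14707 × 0.341 = 9151 + 5015 = 14166
Net migration: Group 1 − 40 → 1322; Group 2 − 270 → 2371; Group 3 − 320 → 2575; Group 4 + 350 → 5678; Group 5 − 360 → 6121; Group 6 + 10 → 14176
Population now: 0–14=1322, 15–29=2371, 30–44=2575, 45–59=5678, 60–74=6121, 75+=14176
Dependents (band 0–14 + band 75+) = 1322 + 14176 = 15498; working-age = 16745; ratio = 15498/16745 × 100 = 92.6

92.6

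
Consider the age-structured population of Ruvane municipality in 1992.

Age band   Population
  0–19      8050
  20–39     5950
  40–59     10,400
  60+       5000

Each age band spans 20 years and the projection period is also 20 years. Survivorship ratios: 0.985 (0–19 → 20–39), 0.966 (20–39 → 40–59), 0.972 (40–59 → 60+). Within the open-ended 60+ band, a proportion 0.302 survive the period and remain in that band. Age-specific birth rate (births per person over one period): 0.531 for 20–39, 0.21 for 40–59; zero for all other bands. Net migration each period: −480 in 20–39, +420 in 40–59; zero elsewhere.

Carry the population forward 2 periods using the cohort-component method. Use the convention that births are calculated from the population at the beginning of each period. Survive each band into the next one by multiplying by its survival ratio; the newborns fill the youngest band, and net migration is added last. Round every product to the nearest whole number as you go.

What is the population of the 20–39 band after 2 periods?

4783

Let group 1 be 0–19 through group 4 = 60+.
[period 1]
Births: 5950 * 0.531 = 3159, 10400 * 0.21 = 2184 ⇒ total 5343
Group 2: 8050 * 0.985 = 7929
Group 3: 5950 * 0.966 = 5748
Group 4: 10400 * 0.972 + 5000 * 0.302 = 10109 + 1510 = 11619
Net migration: Group 2 − 480 → 7449; Group 3 + 420 → 6168
Giving 5343 / 7449 / 6168 / 11619.
[period 2]
Births: 7449 * 0.531 = 3955, 6168 * 0.21 = 1295 ⇒ total 5250
Group 2: 5343 * 0.985 = 5263
Group 3: 7449 * 0.966 = 7196
Group 4: 6168 * 0.972 + 11619 * 0.302 = 5995 + 3509 = 9504
Net migration: Group 2 − 480 → 4783; Group 3 + 420 → 7616
Giving 5250 / 4783 / 7616 / 9504.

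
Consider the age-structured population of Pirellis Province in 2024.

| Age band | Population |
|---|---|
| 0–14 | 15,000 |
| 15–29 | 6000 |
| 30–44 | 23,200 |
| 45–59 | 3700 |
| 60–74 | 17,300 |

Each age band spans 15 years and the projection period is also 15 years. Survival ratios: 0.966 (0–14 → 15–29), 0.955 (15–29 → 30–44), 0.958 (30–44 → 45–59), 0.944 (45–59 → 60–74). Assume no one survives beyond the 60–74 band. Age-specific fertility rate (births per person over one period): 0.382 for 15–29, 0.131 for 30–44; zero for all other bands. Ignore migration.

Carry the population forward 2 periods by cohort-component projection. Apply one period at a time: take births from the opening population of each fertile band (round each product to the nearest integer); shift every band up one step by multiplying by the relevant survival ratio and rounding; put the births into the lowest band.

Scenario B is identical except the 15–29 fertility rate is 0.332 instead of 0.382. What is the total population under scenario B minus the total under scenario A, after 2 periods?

Period 1.
Births: 6000 × 0.382 = 2292 ; 23200 × 0.131 = 3039 ⇒ total 5331
15–29: 15000 × 0.966 = 14490
30–44: 6000 × 0.955 = 5730
45–59: 23200 × 0.958 = 22226
60–74: 3700 × 0.944 = 3493
Population now: 0–14=5331, 15–29=14490, 30–44=5730, 45–59=22226, 60–74=3493
Period 2.
Births: 14490 × 0.382 = 5535 ; 5730 × 0.131 = 751 ⇒ total 6286
15–29: 5331 × 0.966 = 5150
30–44: 14490 × 0.955 = 13838
45–59: 5730 × 0.958 = 5489
60–74: 22226 × 0.944 = 20981
Population now: 0–14=6286, 15–29=5150, 30–44=13838, 45–59=5489, 60–74=20981
Scenario A total after 2 periods: 51744
Scenario B projection —
Period 1.
Births: 6000 × 0.332 = 1992 ; 23200 × 0.131 = 3039 ⇒ total 5031
15–29: 15000 × 0.966 = 14490
30–44: 6000 × 0.955 = 5730
45–59: 23200 × 0.958 = 22226
60–74: 3700 × 0.944 = 3493
Population now: 0–14=5031, 15–29=14490, 30–44=5730, 45–59=22226, 60–74=3493
Period 2.
Births: 14490 × 0.332 = 4811 ; 5730 × 0.131 = 751 ⇒ total 5562
15–29: 5031 × 0.966 = 4860
30–44: 14490 × 0.955 = 13838
45–59: 5730 × 0.958 = 5489
60–74: 22226 × 0.944 = 20981
Population now: 0–14=5562, 15–29=4860, 30–44=13838, 45–59=5489, 60–74=20981
Scenario B total after 2 periods: 50730
Difference B − A = 50730 − 51744 = -1014

-1014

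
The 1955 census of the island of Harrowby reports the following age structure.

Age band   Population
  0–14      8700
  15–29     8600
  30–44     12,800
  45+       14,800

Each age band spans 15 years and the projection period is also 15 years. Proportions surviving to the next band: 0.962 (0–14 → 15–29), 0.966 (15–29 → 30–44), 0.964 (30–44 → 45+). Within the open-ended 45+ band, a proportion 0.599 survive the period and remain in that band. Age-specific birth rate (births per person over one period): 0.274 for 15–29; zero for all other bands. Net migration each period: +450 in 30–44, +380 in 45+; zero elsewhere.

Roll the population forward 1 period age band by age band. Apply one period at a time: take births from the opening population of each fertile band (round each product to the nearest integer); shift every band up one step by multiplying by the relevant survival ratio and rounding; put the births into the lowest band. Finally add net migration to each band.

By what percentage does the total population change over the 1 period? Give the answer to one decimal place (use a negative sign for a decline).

-8.5

[period 1]
Births: 8600 × 0.274 = 2356
15–29: 8700 × 0.962 = 8369
30–44: 8600 × 0.966 = 8308
45+: 12800 × 0.964 + 14800 × 0.599 = 12339 + 8865 = 21204
Net migration: 30–44 + 450 → 8758; 45+ + 380 → 21584
→ [2356, 8369, 8758, 21584]
Total: 44900 → 41067; change = -3833; percentage change = -8.5%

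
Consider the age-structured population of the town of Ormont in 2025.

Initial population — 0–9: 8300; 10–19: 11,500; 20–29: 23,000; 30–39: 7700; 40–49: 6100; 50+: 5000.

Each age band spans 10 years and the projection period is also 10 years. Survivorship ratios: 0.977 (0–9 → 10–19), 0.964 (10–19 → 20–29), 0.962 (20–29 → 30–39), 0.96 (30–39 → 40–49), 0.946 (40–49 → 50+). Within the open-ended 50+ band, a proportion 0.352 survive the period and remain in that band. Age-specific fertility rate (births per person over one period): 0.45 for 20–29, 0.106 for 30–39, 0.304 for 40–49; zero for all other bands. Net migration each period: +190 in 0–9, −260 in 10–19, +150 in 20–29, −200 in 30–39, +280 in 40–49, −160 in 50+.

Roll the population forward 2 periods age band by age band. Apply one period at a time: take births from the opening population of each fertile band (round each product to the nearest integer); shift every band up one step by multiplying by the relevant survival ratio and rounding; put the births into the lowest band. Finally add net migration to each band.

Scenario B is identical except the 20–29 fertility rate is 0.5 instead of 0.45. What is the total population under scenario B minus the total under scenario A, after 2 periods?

Period 1.
Births: 23000 × 0.45 = 10350 ; 7700 × 0.106 = 816 ; 6100 × 0.304 = 1854 → total 13020
10–19: 8300 × 0.977 = 8109
20–29: 11500 × 0.964 = 11086
30–39: 23000 × 0.962 = 22126
40–49: 7700 × 0.96 = 7392
50+: 6100 × 0.946 + 5000 × 0.352 = 5771 + 1760 = 7531
Net migration: 0–9 + 190 → 13210; 10–19 − 260 → 7849; 20–29 + 150 → 11236; 30–39 − 200 → 21926; 40–49 + 280 → 7672; 50+ − 160 → 7371
Population now: 0–9=13210, 10–19=7849, 20–29=11236, 30–39=21926, 40–49=7672, 50+=7371
Period 2.
Births: 11236 × 0.45 = 5056 ; 21926 × 0.106 = 2324 ; 7672 × 0.304 = 2332 → total 9712
10–19: 13210 × 0.977 = 12906
20–29: 7849 × 0.964 = 7566
30–39: 11236 × 0.962 = 10809
40–49: 21926 × 0.96 = 21049
50+: 7672 × 0.946 + 7371 × 0.352 = 7258 + 2595 = 9853
Net migration: 0–9 + 190 → 9902; 10–19 − 260 → 12646; 20–29 + 150 → 7716; 30–39 − 200 → 10609; 40–49 + 280 → 21329; 50+ − 160 → 9693
Population now: 0–9=9902, 10–19=12646, 20–29=7716, 30–39=10609, 40–49=21329, 50+=9693
Scenario A total after 2 periods: 71895
Scenario B projection —
Period 1.
Births: 23000 × 0.5 = 11500 ; 7700 × 0.106 = 816 ; 6100 × 0.304 = 1854 → total 14170
10–19: 8300 × 0.977 = 8109
20–29: 11500 × 0.964 = 11086
30–39: 23000 × 0.962 = 22126
40–49: 7700 × 0.96 = 7392
50+: 6100 × 0.946 + 5000 × 0.352 = 5771 + 1760 = 7531
Net migration: 0–9 + 190 → 14360; 10–19 − 260 → 7849; 20–29 + 150 → 11236; 30–39 − 200 → 21926; 40–49 + 280 → 7672; 50+ − 160 → 7371
Population now: 0–9=14360, 10–19=7849, 20–29=11236, 30–39=21926, 40–49=7672, 50+=7371
Period 2.
Births: 11236 × 0.5 = 5618 ; 21926 × 0.106 = 2324 ; 7672 × 0.304 = 2332 → total 10274
10–19: 14360 × 0.977 = 14030
20–29: 7849 × 0.964 = 7566
30–39: 11236 × 0.962 = 10809
40–49: 21926 × 0.96 = 21049
50+: 7672 × 0.946 + 7371 × 0.352 = 7258 + 2595 = 9853
Net migration: 0–9 + 190 → 10464; 10–19 − 260 → 13770; 20–29 + 150 → 7716; 30–39 − 200 → 10609; 40–49 + 280 → 21329; 50+ − 160 → 9693
Population now: 0–9=10464, 10–19=13770, 20–29=7716, 30–39=10609, 40–49=21329, 50+=9693
Scenario B total after 2 periods: 73581
Difference B − A = 73581 − 71895 = 1686

1686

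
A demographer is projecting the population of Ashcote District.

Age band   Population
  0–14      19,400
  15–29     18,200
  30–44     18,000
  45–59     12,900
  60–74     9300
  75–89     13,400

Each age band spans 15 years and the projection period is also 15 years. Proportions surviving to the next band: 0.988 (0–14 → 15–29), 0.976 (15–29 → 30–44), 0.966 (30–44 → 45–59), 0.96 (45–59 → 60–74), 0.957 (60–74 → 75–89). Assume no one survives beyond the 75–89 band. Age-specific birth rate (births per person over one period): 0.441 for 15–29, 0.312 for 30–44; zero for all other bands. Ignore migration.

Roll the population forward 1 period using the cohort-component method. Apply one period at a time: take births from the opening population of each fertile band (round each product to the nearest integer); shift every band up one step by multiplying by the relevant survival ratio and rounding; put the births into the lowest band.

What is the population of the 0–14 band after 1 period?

13642

(Groups numbered youngest = 1 to oldest = 6.)
Period 1:
Births: 18200 × 0.441 = 8026  |  18000 × 0.312 = 5616 ⇒ total 13642
Group 2: 19400 × 0.988 = 19167
Group 3: 18200 × 0.976 = 17763
Group 4: 18000 × 0.966 = 17388
Group 5: 12900 × 0.96 = 12384
Group 6: 9300 × 0.957 = 8900
Population now: 0–14=13642, 15–29=19167, 30–44=17763, 45–59=17388, 60–74=12384, 75–89=8900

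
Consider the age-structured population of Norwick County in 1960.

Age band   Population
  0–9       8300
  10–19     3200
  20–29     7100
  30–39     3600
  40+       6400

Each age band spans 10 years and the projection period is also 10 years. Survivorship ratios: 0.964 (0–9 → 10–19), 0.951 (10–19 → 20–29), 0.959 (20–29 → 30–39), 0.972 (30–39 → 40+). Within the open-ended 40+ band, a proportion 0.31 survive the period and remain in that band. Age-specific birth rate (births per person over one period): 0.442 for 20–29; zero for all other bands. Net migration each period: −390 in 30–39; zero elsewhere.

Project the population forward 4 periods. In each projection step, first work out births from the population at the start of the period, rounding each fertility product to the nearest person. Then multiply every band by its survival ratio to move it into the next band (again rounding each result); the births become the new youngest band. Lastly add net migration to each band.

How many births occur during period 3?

(Groups numbered youngest = 1 to oldest = 5.)
— Period 1 —
Births: 7100 × 0.442 = 3138
Group 2: 8300 × 0.964 = 8001
Group 3: 3200 × 0.951 = 3043
Group 4: 7100 × 0.959 = 6809
Group 5: 3600 × 0.972 + 6400 × 0.31 = 3499 + 1984 = 5483
Net migration: Group 4 − 390 → 6419
→ [3138, 8001, 3043, 6419, 5483]
— Period 2 —
Births: 3043 × 0.442 = 1345
Group 2: 3138 × 0.964 = 3025
Group 3: 8001 × 0.951 = 7609
Group 4: 3043 × 0.959 = 2918
Group 5: 6419 × 0.972 + 5483 × 0.31 = 6239 + 1700 = 7939
Net migration: Group 4 − 390 → 2528
→ [1345, 3025, 7609, 2528, 7939]
— Period 3 —
Births: 7609 × 0.442 = 3363
Group 2: 1345 × 0.964 = 1297
Group 3: 3025 × 0.951 = 2877
Group 4: 7609 × 0.959 = 7297
Group 5: 2528 × 0.972 + 7939 × 0.31 = 2457 + 2461 = 4918
Net migration: Group 4 − 390 → 6907
→ [3363, 1297, 2877, 6907, 4918]

3363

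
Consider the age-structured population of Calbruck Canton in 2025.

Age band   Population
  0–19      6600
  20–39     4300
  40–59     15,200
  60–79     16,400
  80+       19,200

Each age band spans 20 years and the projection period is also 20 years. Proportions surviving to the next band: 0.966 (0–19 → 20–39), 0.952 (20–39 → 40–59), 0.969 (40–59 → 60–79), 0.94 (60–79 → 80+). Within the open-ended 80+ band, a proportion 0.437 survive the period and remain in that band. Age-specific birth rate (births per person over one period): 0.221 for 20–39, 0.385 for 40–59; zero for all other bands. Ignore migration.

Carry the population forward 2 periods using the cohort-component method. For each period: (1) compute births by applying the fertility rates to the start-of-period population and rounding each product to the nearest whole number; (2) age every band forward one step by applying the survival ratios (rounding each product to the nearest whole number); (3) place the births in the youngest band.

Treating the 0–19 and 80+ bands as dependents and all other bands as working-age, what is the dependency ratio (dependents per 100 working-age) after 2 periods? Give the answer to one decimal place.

164.0

Period 1:
Births: 4300 × 0.221 = 950, 15200 × 0.385 = 5852 — total 6802
20–39: 6600 × 0.966 = 6376
40–59: 4300 × 0.952 = 4094
60–79: 15200 × 0.969 = 14729
80+: 16400 × 0.94 + 19200 × 0.437 = 15416 + 8390 = 23806
→ [6802, 6376, 4094, 14729, 23806]
Period 2:
Births: 6376 × 0.221 = 1409, 4094 × 0.385 = 1576 — total 2985
20–39: 6802 × 0.966 = 6571
40–59: 6376 × 0.952 = 6070
60–79: 4094 × 0.969 = 3967
80+: 14729 × 0.94 + 23806 × 0.437 = 13845 + 10403 = 24248
→ [2985, 6571, 6070, 3967, 24248]
Dependents (band 0–19 + band 80+) = 2985 + 24248 = 27233; working-age = 16608; ratio = 27233/16608 × 100 = 164.0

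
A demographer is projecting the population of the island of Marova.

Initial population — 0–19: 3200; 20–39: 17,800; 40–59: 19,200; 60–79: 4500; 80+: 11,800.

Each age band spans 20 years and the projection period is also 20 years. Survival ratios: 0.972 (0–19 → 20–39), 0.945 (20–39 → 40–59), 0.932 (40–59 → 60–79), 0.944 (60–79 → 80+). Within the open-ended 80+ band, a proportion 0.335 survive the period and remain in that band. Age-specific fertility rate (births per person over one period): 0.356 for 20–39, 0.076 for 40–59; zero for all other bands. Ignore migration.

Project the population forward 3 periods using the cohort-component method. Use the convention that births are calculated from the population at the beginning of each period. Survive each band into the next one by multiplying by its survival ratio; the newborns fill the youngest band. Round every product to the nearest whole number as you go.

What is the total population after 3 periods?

36517

Numbering the groups 1..5 from youngest to oldest:
After projecting period 1:
Births: 17800 × 0.356 = 6337  |  19200 × 0.076 = 1459 → 7796
Group 2: 3200 × 0.972 = 3110
Group 3: 17800 × 0.945 = 16821
Group 4: 19200 × 0.932 = 17894
Group 5: 4500 × 0.944 + 11800 × 0.335 = 4248 + 3953 = 8201
End of period: [7796, 3110, 16821, 17894, 8201]
After projecting period 2:
Births: 3110 × 0.356 = 1107  |  16821 × 0.076 = 1278 → 2385
Group 2: 7796 × 0.972 = 7578
Group 3: 3110 × 0.945 = 2939
Group 4: 16821 × 0.932 = 15677
Group 5: 17894 × 0.944 + 8201 × 0.335 = 16892 + 2747 = 19639
End of period: [2385, 7578, 2939, 15677, 19639]
After projecting period 3:
Births: 7578 × 0.356 = 2698  |  2939 × 0.076 = 223 → 2921
Group 2: 2385 × 0.972 = 2318
Group 3: 7578 × 0.945 = 7161
Group 4: 2939 × 0.932 = 2739
Group 5: 15677 × 0.944 + 19639 × 0.335 = 14799 + 6579 = 21378
End of period: [2921, 2318, 7161, 2739, 21378]
Total after period 3: 2921 + 2318 + 7161 + 2739 + 21378 = 36517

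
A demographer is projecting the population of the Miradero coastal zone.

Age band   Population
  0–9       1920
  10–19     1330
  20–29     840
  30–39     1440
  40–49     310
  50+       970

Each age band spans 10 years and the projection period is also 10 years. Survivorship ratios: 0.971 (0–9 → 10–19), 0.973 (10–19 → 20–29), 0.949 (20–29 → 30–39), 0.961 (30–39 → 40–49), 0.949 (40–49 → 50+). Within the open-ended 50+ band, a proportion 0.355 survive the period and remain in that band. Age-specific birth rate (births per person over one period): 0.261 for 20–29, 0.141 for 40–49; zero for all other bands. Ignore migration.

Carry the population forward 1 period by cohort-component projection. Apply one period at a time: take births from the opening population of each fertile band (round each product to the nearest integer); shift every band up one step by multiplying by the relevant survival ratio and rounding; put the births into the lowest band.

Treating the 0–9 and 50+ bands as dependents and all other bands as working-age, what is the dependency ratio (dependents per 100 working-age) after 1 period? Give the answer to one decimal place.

(Bands numbered youngest = 1 to oldest = 6.)
[period 1]
Births: 840 × 0.261 = 219, 310 × 0.141 = 44 — total 263
Band 2: 1920 × 0.971 = 1864
Band 3: 1330 × 0.973 = 1294
Band 4: 840 × 0.949 = 797
Band 5: 1440 × 0.961 = 1384
Band 6: 310 × 0.949 + 970 × 0.355 = 294 + 344 = 638
Giving 263 / 1864 / 1294 / 797 / 1384 / 638.
Dependents (band 0–9 + band 50+) = 263 + 638 = 901; working-age = 5339; ratio = 901/5339 × 100 = 16.9

16.9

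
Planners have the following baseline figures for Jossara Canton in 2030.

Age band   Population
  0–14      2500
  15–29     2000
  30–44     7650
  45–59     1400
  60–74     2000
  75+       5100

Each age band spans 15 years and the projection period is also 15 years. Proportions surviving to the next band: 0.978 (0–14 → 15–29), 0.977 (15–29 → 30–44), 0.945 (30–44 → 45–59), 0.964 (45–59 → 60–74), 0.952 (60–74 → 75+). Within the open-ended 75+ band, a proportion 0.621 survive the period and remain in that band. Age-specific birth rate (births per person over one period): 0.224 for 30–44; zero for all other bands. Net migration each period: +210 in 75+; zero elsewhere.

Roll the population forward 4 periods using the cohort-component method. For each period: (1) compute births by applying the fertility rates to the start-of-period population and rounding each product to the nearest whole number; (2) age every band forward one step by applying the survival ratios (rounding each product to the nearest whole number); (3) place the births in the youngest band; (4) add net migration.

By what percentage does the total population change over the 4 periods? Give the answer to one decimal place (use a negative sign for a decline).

-36.9

Period 1.
Births: 7650 × 0.224 = 1714
15–29: 2500 × 0.978 = 2445
30–44: 2000 × 0.977 = 1954
45–59: 7650 × 0.945 = 7229
60–74: 1400 × 0.964 = 1350
75+: 2000 × 0.952 + 5100 × 0.621 = 1904 + 3167 = 5071
Net migration: 75+ + 210 → 5281
End of period: [1714, 2445, 1954, 7229, 1350, 5281]
Period 2.
Births: 1954 × 0.224 = 438
15–29: 1714 × 0.978 = 1676
30–44: 2445 × 0.977 = 2389
45–59: 1954 × 0.945 = 1847
60–74: 7229 × 0.964 = 6969
75+: 1350 × 0.952 + 5281 × 0.621 = 1285 + 3280 = 4565
Net migration: 75+ + 210 → 4775
End of period: [438, 1676, 2389, 1847, 6969, 4775]
Period 3.
Births: 2389 × 0.224 = 535
15–29: 438 × 0.978 = 428
30–44: 1676 × 0.977 = 1637
45–59: 2389 × 0.945 = 2258
60–74: 1847 × 0.964 = 1781
75+: 6969 × 0.952 + 4775 × 0.621 = 6634 + 2965 = 9599
Net migration: 75+ + 210 → 9809
End of period: [535, 428, 1637, 2258, 1781, 9809]
Period 4.
Births: 1637 × 0.224 = 367
15–29: 535 × 0.978 = 523
30–44: 428 × 0.977 = 418
45–59: 1637 × 0.945 = 1547
60–74: 2258 × 0.964 = 2177
75+: 1781 × 0.952 + 9809 × 0.621 = 1696 + 6091 = 7787
Net migration: 75+ + 210 → 7997
End of period: [367, 523, 418, 1547, 2177, 7997]
Total: 20650 → 13029; change = -7621; percentage change = -36.9%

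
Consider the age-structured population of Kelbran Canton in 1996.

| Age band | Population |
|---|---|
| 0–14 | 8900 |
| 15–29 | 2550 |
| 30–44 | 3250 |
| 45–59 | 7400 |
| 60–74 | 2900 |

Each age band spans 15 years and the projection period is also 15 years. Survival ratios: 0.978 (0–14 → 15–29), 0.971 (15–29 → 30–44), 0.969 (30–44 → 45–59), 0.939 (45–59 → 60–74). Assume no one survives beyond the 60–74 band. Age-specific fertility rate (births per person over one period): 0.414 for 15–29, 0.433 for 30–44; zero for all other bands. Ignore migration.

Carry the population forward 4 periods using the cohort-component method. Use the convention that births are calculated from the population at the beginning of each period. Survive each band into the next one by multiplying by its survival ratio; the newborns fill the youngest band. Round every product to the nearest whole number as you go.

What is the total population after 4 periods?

Let group 1 be 0–14 through group 5 = 60–74.
Period 1:
Births: 2550 × 0.414 = 1056 ; 3250 × 0.433 = 1407 ⇒ total 2463
Group 2: 8900 × 0.978 = 8704
Group 3: 2550 × 0.971 = 2476
Group 4: 3250 × 0.969 = 3149
Group 5: 7400 × 0.939 = 6949
End of period: [2463, 8704, 2476, 3149, 6949]
Period 2:
Births: 8704 × 0.414 = 3603 ; 2476 × 0.433 = 1072 ⇒ total 4675
Group 2: 2463 × 0.978 = 2409
Group 3: 8704 × 0.971 = 8452
Group 4: 2476 × 0.969 = 2399
Group 5: 3149 × 0.939 = 2957
End of period: [4675, 2409, 8452, 2399, 2957]
Period 3:
Births: 2409 × 0.414 = 997 ; 8452 × 0.433 = 3660 ⇒ total 4657
Group 2: 4675 × 0.978 = 4572
Group 3: 2409 × 0.971 = 2339
Group 4: 8452 × 0.969 = 8190
Group 5: 2399 × 0.939 = 2253
End of period: [4657, 4572, 2339, 8190, 2253]
Period 4:
Births: 4572 × 0.414 = 1893 ; 2339 × 0.433 = 1013 ⇒ total 2906
Group 2: 4657 × 0.978 = 4555
Group 3: 4572 × 0.971 = 4439
Group 4: 2339 × 0.969 = 2266
Group 5: 8190 × 0.939 = 7690
End of period: [2906, 4555, 4439, 2266, 7690]
Total after period 4: 2906 + 4555 + 4439 + 2266 + 7690 = 21856

21856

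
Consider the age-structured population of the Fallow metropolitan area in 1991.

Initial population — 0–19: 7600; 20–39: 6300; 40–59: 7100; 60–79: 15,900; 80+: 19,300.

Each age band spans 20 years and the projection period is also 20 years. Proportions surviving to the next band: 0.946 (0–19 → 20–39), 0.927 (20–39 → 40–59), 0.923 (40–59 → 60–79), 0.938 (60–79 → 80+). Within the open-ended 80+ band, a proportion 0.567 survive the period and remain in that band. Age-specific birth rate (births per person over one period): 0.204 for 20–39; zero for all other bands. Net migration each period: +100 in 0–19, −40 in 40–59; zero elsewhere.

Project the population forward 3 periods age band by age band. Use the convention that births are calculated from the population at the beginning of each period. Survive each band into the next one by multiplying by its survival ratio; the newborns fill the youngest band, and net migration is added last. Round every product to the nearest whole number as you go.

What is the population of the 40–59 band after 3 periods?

— Period 1 —
Births: 6300 × 0.204 = 1285
20–39: 7600 × 0.946 = 7190
40–59: 6300 × 0.927 = 5840
60–79: 7100 × 0.923 = 6553
80+: 15900 × 0.938 + 19300 × 0.567 = 14914 + 10943 = 25857
Net migration: 0–19 + 100 → 1385; 40–59 − 40 → 5800
End of period: [1385, 7190, 5800, 6553, 25857]
— Period 2 —
Births: 7190 × 0.204 = 1467
20–39: 1385 × 0.946 = 1310
40–59: 7190 × 0.927 = 6665
60–79: 5800 × 0.923 = 5353
80+: 6553 × 0.938 + 25857 × 0.567 = 6147 + 14661 = 20808
Net migration: 0–19 + 100 → 1567; 40–59 − 40 → 6625
End of period: [1567, 1310, 6625, 5353, 20808]
— Period 3 —
Births: 1310 × 0.204 = 267
20–39: 1567 × 0.946 = 1482
40–59: 1310 × 0.927 = 1214
60–79: 6625 × 0.923 = 6115
80+: 5353 × 0.938 + 20808 × 0.567 = 5021 + 11798 = 16819
Net migration: 0–19 + 100 → 367; 40–59 − 40 → 1174
End of period: [367, 1482, 1174, 6115, 16819]

1174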